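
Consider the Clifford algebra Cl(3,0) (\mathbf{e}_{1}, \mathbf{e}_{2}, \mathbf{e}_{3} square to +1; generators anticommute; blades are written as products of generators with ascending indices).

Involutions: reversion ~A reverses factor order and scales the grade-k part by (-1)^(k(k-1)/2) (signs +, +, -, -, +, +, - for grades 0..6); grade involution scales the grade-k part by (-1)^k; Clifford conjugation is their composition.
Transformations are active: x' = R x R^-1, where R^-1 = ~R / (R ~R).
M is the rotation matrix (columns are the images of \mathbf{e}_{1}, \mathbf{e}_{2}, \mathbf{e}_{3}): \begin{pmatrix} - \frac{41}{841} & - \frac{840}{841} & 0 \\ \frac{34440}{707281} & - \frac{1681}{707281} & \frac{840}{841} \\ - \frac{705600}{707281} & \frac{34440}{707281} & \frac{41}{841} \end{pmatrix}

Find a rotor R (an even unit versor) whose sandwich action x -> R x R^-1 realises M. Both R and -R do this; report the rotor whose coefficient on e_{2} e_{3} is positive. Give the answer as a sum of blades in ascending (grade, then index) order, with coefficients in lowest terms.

Method: write R = a + b12*e_{1} e_{2} + b13*e_{1} e_{3} + b23*e_{2} e_{3} with a^2 + b12^2 + b13^2 + b23^2 = 1 (so R^-1 = ~R). Expanding the columns R e_j ~R gives tr M = 4a^2 - 1 and, from the antisymmetric part, M21 - M12 = -4a*b12, M13 - M31 = 4a*b13, M32 - M23 = -4a*b23.
Here tr M = -\frac{1681}{707281}, so a^2 = (1 + tr M)/4 = \frac{176400}{707281} and a = ±\frac{420}{841}. Taking a = \frac{420}{841}: M21 - M12 = \frac{740880}{707281}, M13 - M31 = \frac{705600}{707281}, M32 - M23 = -\frac{672000}{707281}, giving b12 = -\frac{441}{841}, b13 = \frac{420}{841}, b23 = \frac{400}{841}, i.e. R = \frac{420}{841} - \frac{441}{841} e_{1} e_{2} + \frac{420}{841} e_{1} e_{3} + \frac{400}{841} e_{2} e_{3}.
Its e_{2} e_{3} coefficient is already positive.
Answer: \frac{420}{841} - \frac{441}{841} e_{1} e_{2} + \frac{420}{841} e_{1} e_{3} + \frac{400}{841} e_{2} e_{3}. Uniqueness: Spin(3) -> SO(3) maps R and -R to the same rotation of trace -\frac{1681}{707281}; fixing the sign of the e_{2} e_{3} coefficient removes the ambiguity.


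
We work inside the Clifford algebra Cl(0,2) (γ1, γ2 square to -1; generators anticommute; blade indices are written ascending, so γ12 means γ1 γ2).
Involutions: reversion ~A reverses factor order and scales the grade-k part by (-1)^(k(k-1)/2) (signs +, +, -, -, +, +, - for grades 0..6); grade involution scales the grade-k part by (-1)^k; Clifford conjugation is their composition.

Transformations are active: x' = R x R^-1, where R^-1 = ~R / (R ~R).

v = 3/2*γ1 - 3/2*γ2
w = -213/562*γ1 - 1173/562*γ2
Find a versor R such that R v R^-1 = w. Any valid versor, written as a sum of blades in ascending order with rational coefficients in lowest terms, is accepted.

Sketch: the shared square -9/2 makes R = v + w = 315/281*γ1 - 1008/281*γ2 the natural versor; its sandwich fixes that direction, negates (v - w)/2, and sends v to w.
Answer: 315/281*γ1 - 1008/281*γ2


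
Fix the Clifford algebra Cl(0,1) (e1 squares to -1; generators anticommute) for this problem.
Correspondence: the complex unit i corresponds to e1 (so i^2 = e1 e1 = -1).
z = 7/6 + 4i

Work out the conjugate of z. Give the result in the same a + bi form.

In blades: z = 7/6 + 4*e1.
Conjugation here is Clifford conjugation: the scalar is fixed and the grade-1 and grade-2 blades all flip sign, giving 7/6 - 4*e1; translating back:
Answer: 7/6 - 4i


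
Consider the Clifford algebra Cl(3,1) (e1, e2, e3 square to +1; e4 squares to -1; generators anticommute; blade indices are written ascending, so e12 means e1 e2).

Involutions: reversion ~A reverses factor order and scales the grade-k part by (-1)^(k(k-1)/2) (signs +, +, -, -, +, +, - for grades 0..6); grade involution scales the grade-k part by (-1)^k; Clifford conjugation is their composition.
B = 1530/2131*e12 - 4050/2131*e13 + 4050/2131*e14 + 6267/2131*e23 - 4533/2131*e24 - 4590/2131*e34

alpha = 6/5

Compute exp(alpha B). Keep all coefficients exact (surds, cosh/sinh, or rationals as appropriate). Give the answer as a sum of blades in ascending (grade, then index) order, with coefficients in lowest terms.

B^2 term by term: the squares give (1530/2131)^2*(e12)^2 + (-4050/2131)^2*(e13)^2 + (4050/2131)^2*(e14)^2 + (6267/2131)^2*(e23)^2 + (-4533/2131)^2*(e24)^2 + (-4590/2131)^2*(e34)^2 = 2340900/4541161*(-1) + 16402500/4541161*(-1) + 16402500/4541161*(+1) + 39275289/4541161*(-1) + 20548089/4541161*(+1) + 21068100/4541161*(+1) = 0 (each basis 2-blade squares to minus the product of its generators' squares); cross terms between blades sharing an index anticommute and cancel; the commuting (index-disjoint) pairs give grade-4 terms 2*c*c'*(blade product), which cancel blade by blade — e1234: -14045400/4541161 - 36717300/4541161 + 50762700/4541161 = 0 — confirming B is simple. So B^2 = 0.
B^2 = 0, so the series closes: exp(alpha B) = 1 + alpha B (parabolic case).
Answer: 1 + 1836/2131*e12 - 4860/2131*e13 + 4860/2131*e14 + 37602/10655*e23 - 27198/10655*e24 - 5508/2131*e34


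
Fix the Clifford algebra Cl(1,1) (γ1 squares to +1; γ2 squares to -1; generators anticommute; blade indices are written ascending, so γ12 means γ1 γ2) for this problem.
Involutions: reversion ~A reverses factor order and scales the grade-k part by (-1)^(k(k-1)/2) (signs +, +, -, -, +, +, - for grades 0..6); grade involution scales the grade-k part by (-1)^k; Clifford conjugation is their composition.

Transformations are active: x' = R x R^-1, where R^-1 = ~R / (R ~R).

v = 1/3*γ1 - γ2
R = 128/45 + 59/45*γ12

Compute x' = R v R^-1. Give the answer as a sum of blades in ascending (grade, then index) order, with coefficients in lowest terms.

~R = 128/45 - 59/45*γ12, and R ~R = 4301/675, so R^-1 = ~R / (4301/675).
R v = 61/27*γ1 - 443/135*γ2
Answer: 65177/38709*γ1 - 74699/38709*γ2


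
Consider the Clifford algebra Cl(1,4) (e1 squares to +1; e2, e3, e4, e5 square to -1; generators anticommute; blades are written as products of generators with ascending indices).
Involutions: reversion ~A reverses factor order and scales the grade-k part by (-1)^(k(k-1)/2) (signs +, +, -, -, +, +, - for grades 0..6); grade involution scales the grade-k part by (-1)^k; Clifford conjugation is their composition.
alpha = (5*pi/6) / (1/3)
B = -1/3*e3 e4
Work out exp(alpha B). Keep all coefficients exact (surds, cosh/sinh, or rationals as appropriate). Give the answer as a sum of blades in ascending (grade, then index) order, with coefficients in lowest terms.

B^2 = (-1/3)^2*(e3 e4)^2 = 1/9*(-1) = -1/9 (a basis 2-blade squares to minus the product of its generators' squares).
B^2 = -1/9 — the negative square puts this in the circular regime; l = 1/3, alpha*l = 5*pi/6, so exp(alpha B) = cos(5*pi/6) + (sin(5*pi/6)/(1/3))*B = -sqrt(3)/2 + (3/2)*B.
Answer: -sqrt(3)/2 - 1/2*e3 e4


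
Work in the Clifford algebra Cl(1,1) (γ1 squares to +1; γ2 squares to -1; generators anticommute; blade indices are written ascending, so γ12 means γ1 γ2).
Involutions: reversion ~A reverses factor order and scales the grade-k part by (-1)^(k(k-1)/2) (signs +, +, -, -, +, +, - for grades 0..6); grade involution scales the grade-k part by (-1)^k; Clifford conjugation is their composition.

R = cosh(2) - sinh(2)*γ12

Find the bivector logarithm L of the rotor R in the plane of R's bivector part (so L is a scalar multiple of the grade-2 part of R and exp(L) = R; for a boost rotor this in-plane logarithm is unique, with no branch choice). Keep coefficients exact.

The scalar part of R is cosh(2), which determines |rapidity| via cosh; the sign lives in the bivector part, and pairing them (bivector part over sinh of the rapidity = the plane) gives the unique in-plane L = rapidity * plane.
Concretely: cosh(rapidity) = cosh(2) gives rapidity = ±2, and since rapidity/sinh(rapidity) is even the sign is immaterial: L = (rapidity/sinh(rapidity)) * <R>_2 = (2/sinh(2)) * <R>_2.
Answer: -2*γ12


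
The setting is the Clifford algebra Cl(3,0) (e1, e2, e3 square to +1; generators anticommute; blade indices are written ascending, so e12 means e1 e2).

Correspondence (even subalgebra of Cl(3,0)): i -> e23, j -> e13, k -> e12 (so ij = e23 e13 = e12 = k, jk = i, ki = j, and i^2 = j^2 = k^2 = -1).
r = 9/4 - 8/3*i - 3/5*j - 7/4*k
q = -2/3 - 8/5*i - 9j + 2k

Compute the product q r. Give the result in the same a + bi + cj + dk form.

In blades: q = -2/3 + 2*e12 - 9*e13 - 8/5*e23, r = 9/4 - 7/4*e12 - 3/5*e13 - 8/3*e23.
Distribute q over r term by term (generator squares from the signature, products reordered to ascending indices): (-2/3)*r = -3/2 + 7/6*e12 + 2/5*e13 + 16/9*e23; (2*e12)*r = 7/2 + 9/2*e12 - 16/3*e13 + 6/5*e23; (-9*e13)*r = -27/5 - 24*e12 - 81/4*e13 + 63/4*e23; (-8/5*e23)*r = -64/15 + 24/25*e12 - 14/5*e13 - 18/5*e23.
Sum: -23/3 - 1303/75*e12 - 1679/60*e13 + 2723/180*e23; translating back through the correspondence:
Answer: -23/3 + 2723/180*i - 1679/60*j - 1303/75*k


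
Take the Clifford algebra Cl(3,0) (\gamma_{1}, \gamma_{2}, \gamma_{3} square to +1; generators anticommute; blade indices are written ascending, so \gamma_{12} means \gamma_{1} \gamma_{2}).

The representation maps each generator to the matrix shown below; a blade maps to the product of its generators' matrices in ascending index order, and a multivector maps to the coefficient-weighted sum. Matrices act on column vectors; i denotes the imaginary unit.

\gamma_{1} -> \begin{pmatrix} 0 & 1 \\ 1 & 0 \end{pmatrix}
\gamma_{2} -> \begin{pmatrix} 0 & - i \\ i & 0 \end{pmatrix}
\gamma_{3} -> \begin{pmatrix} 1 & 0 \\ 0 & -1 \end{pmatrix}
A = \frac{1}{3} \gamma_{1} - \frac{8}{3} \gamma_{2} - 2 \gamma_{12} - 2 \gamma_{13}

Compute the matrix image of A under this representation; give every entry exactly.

Bivector images (products of the table entries): rho(\gamma_{12}) = rho(\gamma_{1})rho(\gamma_{2}) = \begin{pmatrix} i & 0 \\ 0 & - i \end{pmatrix}; rho(\gamma_{13}) = rho(\gamma_{1})rho(\gamma_{3}) = \begin{pmatrix} 0 & -1 \\ 1 & 0 \end{pmatrix}.
M = (\frac{1}{3})*rho(\gamma_{1}) + (-\frac{8}{3})*rho(\gamma_{2}) + (-2)*rho(\gamma_{12}) + (-2)*rho(\gamma_{13}), summed entrywise:
Answer: \begin{pmatrix} - 2 i & \frac{7}{3} + \frac{8 i}{3} \\ - \frac{5}{3} - \frac{8 i}{3} & 2 i \end{pmatrix}


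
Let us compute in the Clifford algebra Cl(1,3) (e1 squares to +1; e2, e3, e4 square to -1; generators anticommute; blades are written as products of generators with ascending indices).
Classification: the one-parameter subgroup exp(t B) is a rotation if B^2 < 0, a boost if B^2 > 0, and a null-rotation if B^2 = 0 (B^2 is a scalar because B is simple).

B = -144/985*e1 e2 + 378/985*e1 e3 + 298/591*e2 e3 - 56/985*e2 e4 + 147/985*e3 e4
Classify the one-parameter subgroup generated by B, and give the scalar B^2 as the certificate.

B^2 term by term: the squares give (-144/985)^2*(e1 e2)^2 + (378/985)^2*(e1 e3)^2 + (298/591)^2*(e2 e3)^2 + (-56/985)^2*(e2 e4)^2 + (147/985)^2*(e3 e4)^2 = 20736/970225*(+1) + 142884/970225*(+1) + 88804/349281*(-1) + 3136/970225*(-1) + 21609/970225*(-1) = -1/9 (each basis 2-blade squares to minus the product of its generators' squares); cross terms between blades sharing an index anticommute and cancel; the commuting (index-disjoint) pairs give grade-4 terms 2*c*c'*(blade product), which cancel blade by blade — e1 e2 e3 e4: -42336/970225 + 42336/970225 = 0 — confirming B is simple. So B^2 = -1/9.
Answer: rotation, certificate B^2 = -1/9. One invariant decides it: the square -1/9 survives every conjugation, and its sign is exactly the classification.


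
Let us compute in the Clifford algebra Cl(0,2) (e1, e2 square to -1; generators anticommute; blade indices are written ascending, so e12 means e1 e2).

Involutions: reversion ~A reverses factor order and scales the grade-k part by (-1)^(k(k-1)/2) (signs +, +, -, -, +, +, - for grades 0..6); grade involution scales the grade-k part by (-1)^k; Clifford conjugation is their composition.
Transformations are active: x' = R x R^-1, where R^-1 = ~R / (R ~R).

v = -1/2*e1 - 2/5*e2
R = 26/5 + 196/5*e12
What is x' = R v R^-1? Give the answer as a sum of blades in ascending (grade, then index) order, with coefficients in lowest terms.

~R = 26/5 - 196/5*e12, and R ~R = 39092/25, so R^-1 = ~R / (39092/25).
R v = 327/25*e1 - 542/25*e2
Answer: 57367/97730*e1 + 2500/9773*e2


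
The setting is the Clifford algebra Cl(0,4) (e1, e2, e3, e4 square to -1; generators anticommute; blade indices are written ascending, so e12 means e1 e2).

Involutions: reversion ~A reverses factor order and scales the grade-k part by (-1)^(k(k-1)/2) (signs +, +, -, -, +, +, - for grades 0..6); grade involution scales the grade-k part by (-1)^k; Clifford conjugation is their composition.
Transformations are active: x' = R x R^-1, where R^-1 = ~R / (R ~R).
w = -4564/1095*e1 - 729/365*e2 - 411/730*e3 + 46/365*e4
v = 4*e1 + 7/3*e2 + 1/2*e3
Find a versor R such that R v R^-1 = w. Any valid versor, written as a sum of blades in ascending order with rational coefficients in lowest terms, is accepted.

Equal squares first: v^2 = w^2 = -781/36. Then v + w = -184/1095*e1 + 368/1095*e2 - 23/365*e3 + 46/365*e4 is a versor taking v to w, provided it is invertible.
Answer: -184/1095*e1 + 368/1095*e2 - 23/365*e3 + 46/365*e4


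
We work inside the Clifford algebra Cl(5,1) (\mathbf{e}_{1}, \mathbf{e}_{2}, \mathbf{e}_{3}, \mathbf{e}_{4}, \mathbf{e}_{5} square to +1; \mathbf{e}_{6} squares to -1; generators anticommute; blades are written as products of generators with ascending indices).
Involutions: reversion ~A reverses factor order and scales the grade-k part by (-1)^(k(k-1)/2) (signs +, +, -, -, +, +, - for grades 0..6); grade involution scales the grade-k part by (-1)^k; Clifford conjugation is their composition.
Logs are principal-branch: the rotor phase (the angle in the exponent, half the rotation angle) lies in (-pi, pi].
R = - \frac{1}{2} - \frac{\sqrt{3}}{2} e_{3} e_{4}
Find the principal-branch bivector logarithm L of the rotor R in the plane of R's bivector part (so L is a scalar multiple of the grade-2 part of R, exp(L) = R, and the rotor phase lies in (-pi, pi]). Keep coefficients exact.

The scalar part of R is - \frac{1}{2}, so the principal-branch rotor phase is pinned; divide the bivector part by its sine to get the unit plane — L is the phase times that plane.
Concretely: cos(phase) = - \frac{1}{2} gives phase = ±\frac{2 \pi}{3}, and since phase/sin(phase) is even the sign is immaterial: L = (phase/sin(phase)) * <R>_2 = (\frac{4 \sqrt{3} \pi}{9}) * <R>_2.
Answer: - \frac{2 \pi}{3} e_{3} e_{4}


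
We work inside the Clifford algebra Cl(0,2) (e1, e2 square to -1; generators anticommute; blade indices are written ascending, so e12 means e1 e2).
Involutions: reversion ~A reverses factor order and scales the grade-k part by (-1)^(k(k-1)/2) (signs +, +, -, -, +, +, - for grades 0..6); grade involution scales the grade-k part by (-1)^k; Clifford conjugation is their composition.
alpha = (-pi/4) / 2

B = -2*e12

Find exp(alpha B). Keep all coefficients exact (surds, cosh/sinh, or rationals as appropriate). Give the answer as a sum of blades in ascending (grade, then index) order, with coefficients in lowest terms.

B^2 = (-2)^2*(e12)^2 = 4*(-1) = -4 (a basis 2-blade squares to minus the product of its generators' squares).
B^2 = -4 — B^2 < 0, so the exponential closes trigonometrically: l = 2, alpha*l = -pi/4, so exp(alpha B) = cos(-pi/4) + (sin(-pi/4)/2)*B = sqrt(2)/2 + (-sqrt(2)/4)*B.
Answer: sqrt(2)/2 + sqrt(2)/2*e12


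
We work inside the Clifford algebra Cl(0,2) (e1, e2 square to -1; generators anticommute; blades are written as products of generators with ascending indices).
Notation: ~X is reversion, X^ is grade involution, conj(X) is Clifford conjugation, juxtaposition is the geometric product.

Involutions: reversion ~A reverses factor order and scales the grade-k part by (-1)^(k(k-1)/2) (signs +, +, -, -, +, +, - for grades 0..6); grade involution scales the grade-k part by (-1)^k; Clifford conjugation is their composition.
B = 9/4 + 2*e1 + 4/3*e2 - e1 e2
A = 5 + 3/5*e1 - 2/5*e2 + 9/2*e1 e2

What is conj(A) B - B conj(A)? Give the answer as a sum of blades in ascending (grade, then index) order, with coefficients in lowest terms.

first term: 89/12 + 57/4*e1 - 61/30*e2 - 669/40*e1 e2
second term: 89/12 + 61/20*e1 + 103/6*e2 - 541/40*e1 e2
Answer: 56/5*e1 - 96/5*e2 - 16/5*e1 e2


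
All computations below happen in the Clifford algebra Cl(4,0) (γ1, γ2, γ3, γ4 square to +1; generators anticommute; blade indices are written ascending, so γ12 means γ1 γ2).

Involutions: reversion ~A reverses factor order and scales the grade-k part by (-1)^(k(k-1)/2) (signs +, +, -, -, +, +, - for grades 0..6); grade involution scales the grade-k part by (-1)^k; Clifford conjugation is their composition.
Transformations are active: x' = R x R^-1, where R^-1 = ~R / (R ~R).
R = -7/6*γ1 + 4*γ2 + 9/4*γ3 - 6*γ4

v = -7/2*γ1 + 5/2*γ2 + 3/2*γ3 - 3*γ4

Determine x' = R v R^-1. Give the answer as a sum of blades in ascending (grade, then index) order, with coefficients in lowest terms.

~R = -7/6*γ1 + 4*γ2 + 9/4*γ3 - 6*γ4, and R ~R = 8413/144, so R^-1 = ~R / (8413/144).
R v = 851/24 + 133/12*γ12 + 49/8*γ13 - 35/2*γ14 + 3/8*γ23 + 3*γ24 + 9/4*γ34
Answer: 35063/16826*γ1 + 39631/16826*γ2 + 20715/16826*γ3 - 36033/8413*γ4


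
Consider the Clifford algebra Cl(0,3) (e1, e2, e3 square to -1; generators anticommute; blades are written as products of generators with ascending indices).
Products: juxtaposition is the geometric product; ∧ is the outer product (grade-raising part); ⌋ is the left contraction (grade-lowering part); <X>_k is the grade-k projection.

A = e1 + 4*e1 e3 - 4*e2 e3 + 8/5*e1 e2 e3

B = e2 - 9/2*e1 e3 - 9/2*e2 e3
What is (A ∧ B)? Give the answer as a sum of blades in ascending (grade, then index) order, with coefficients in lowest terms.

step 1: e1 e2 - 17/2*e1 e2 e3
Answer: e1 e2 - 17/2*e1 e2 e3


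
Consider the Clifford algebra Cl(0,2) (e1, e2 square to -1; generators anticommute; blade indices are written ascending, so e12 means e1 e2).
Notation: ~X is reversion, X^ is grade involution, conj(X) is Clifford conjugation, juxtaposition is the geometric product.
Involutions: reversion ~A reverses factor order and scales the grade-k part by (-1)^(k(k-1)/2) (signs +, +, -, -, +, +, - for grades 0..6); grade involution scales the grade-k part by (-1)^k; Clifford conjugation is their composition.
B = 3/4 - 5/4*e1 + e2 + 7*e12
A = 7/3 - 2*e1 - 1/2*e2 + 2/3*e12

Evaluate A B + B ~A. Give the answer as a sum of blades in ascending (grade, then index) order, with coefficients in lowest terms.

first term: -59/12 - 103/12*e1 + 121/8*e2 + 341/24*e12
second term: 53/12 - 19/12*e1 - 103/8*e2 + 443/24*e12
Answer: -1/2 - 61/6*e1 + 9/4*e2 + 98/3*e12


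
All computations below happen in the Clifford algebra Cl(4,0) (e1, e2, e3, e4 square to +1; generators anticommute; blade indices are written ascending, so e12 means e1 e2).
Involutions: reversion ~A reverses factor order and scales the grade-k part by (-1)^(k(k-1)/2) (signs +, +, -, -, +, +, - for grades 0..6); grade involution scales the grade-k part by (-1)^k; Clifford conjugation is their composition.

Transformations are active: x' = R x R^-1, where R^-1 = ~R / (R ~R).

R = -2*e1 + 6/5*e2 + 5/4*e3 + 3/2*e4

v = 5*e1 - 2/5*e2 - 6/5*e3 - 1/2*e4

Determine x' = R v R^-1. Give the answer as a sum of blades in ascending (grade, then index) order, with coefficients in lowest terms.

~R = -2*e1 + 6/5*e2 + 5/4*e3 + 3/2*e4, and R ~R = 3701/400, so R^-1 = ~R / (3701/400).
R v = -1273/100 - 26/5*e12 - 77/20*e13 - 13/2*e14 - 47/50*e23 + 47/40*e34
Answer: 1863/3701*e1 - 53702/18505*e2 - 41444/18505*e3 - 26851/7402*e4


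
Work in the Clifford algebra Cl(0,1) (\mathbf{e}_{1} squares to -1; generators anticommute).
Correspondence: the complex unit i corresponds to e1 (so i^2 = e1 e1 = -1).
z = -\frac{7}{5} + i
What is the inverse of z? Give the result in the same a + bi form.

In blades: z = -\frac{7}{5} + e_{1}.
With qbar = -\frac{7}{5} - e_{1} (scalar fixed, mapped units negated), z qbar = \frac{74}{25} (the sum of squared coefficients), so z^-1 = qbar / (\frac{74}{25}) = -\frac{35}{74} - \frac{25}{74} e_{1}; translating back:
Answer: -\frac{35}{74} - \frac{25}{74}i


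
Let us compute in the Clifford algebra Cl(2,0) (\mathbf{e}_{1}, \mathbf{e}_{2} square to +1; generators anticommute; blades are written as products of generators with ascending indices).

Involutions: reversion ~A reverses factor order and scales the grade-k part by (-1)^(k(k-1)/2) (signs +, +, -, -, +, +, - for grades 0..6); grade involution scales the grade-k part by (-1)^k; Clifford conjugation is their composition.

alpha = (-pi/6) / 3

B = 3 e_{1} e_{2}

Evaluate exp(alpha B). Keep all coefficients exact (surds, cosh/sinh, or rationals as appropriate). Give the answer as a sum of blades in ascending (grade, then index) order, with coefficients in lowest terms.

B^2 = (3)^2*(e_{1} e_{2})^2 = 9*(-1) = -9 (a basis 2-blade squares to minus the product of its generators' squares).
B^2 = -9 — circular case — the even/odd split gives cos and sin: l = 3, alpha*l = - \frac{\pi}{6}, so exp(alpha B) = cos(- \frac{\pi}{6}) + (sin(- \frac{\pi}{6})/3)*B = \frac{\sqrt{3}}{2} + (- \frac{1}{6})*B.
Answer: \frac{\sqrt{3}}{2} - \frac{1}{2} e_{1} e_{2}


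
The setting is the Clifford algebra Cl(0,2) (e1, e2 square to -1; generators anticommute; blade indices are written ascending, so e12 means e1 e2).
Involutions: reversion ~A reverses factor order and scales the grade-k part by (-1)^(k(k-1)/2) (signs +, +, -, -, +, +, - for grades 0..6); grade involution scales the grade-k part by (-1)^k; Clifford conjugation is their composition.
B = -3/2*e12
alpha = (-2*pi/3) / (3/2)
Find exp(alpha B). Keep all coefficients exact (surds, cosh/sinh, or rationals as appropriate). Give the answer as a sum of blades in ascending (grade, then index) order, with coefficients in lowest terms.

B^2 = (-3/2)^2*(e12)^2 = 9/4*(-1) = -9/4 (a basis 2-blade squares to minus the product of its generators' squares).
B^2 = -9/4 — since the square is negative, the closed form is circular: l = 3/2, alpha*l = -2*pi/3, so exp(alpha B) = cos(-2*pi/3) + (sin(-2*pi/3)/(3/2))*B = -1/2 + (-sqrt(3)/3)*B.
Answer: -1/2 + sqrt(3)/2*e12


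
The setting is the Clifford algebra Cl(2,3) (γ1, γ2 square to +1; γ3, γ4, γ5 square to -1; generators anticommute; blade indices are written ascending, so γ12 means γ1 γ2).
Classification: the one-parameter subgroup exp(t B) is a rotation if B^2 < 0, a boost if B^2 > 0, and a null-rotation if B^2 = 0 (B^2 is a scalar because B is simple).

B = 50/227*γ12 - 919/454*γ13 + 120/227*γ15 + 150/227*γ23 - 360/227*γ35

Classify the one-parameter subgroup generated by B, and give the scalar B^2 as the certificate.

B^2 term by term: the squares give (50/227)^2*(γ12)^2 + (-919/454)^2*(γ13)^2 + (120/227)^2*(γ15)^2 + (150/227)^2*(γ23)^2 + (-360/227)^2*(γ35)^2 = 2500/51529*(-1) + 844561/206116*(+1) + 14400/51529*(+1) + 22500/51529*(+1) + 129600/51529*(-1) = 9/4 (each basis 2-blade squares to minus the product of its generators' squares); cross terms between blades sharing an index anticommute and cancel; the commuting (index-disjoint) pairs give grade-4 terms 2*c*c'*(blade product), which cancel blade by blade — γ1235: -36000/51529 + 36000/51529 = 0 — confirming B is simple. So B^2 = 9/4.
Answer: boost, certificate B^2 = 9/4. The class reads off the invariant scalar 9/4 directly.


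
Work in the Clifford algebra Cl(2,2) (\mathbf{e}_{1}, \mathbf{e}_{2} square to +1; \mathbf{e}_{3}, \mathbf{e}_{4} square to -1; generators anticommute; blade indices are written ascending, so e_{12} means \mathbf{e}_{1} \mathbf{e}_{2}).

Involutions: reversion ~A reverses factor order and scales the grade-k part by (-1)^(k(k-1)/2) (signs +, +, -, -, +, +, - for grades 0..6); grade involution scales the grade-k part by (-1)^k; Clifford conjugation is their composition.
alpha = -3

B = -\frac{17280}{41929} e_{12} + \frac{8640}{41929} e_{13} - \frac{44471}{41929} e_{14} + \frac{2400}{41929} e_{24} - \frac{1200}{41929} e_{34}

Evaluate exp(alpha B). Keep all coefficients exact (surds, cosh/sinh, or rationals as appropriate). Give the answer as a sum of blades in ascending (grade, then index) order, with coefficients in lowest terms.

B^2 term by term: the squares give (-\frac{17280}{41929})^2*(e_{12})^2 + (\frac{8640}{41929})^2*(e_{13})^2 + (-\frac{44471}{41929})^2*(e_{14})^2 + (\frac{2400}{41929})^2*(e_{24})^2 + (-\frac{1200}{41929})^2*(e_{34})^2 = \frac{298598400}{1758041041}*(-1) + \frac{74649600}{1758041041}*(+1) + \frac{1977669841}{1758041041}*(+1) + \frac{5760000}{1758041041}*(+1) + \frac{1440000}{1758041041}*(-1) = 1 (each basis 2-blade squares to minus the product of its generators' squares); cross terms between blades sharing an index anticommute and cancel; the commuting (index-disjoint) pairs give grade-4 terms 2*c*c'*(blade product), which cancel blade by blade — e_{1234}: \frac{41472000}{1758041041} - \frac{41472000}{1758041041} = 0 — confirming B is simple. So B^2 = 1.
B^2 = 1 — B^2 > 0, so the exponential closes hyperbolically: l = 1, alpha*l = -3, so exp(alpha B) = cosh(-3) + (sinh(-3)/1)*B = \cosh{\left(3 \right)} + (- \sinh{\left(3 \right)})*B.
Answer: \cosh{\left(3 \right)} + \frac{17280 \sinh{\left(3 \right)}}{41929} e_{12} - \frac{8640 \sinh{\left(3 \right)}}{41929} e_{13} + \frac{44471 \sinh{\left(3 \right)}}{41929} e_{14} - \frac{2400 \sinh{\left(3 \right)}}{41929} e_{24} + \frac{1200 \sinh{\left(3 \right)}}{41929} e_{34}


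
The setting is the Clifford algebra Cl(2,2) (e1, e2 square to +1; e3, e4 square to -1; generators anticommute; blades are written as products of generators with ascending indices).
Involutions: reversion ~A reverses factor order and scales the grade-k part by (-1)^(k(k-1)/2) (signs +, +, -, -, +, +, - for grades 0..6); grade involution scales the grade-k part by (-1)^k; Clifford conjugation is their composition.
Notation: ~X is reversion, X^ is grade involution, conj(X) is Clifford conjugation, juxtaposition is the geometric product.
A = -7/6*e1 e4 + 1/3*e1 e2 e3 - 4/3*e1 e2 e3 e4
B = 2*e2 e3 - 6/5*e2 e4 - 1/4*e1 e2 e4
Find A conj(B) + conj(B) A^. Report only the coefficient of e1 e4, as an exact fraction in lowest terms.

first term: -2/3*e1 - 7/24*e2 + 1/3*e3 - 7/5*e1 e2 + 8/5*e1 e3 + 8/3*e1 e4 + 1/12*e3 e4 - 2/5*e1 e3 e4 + 7/3*e1 e2 e3 e4
second term: 2/3*e1 - 7/24*e2 - 1/3*e3 + 7/5*e1 e2 + 8/5*e1 e3 + 8/3*e1 e4 + 1/12*e3 e4 - 2/5*e1 e3 e4 + 7/3*e1 e2 e3 e4
Answer: 16/3


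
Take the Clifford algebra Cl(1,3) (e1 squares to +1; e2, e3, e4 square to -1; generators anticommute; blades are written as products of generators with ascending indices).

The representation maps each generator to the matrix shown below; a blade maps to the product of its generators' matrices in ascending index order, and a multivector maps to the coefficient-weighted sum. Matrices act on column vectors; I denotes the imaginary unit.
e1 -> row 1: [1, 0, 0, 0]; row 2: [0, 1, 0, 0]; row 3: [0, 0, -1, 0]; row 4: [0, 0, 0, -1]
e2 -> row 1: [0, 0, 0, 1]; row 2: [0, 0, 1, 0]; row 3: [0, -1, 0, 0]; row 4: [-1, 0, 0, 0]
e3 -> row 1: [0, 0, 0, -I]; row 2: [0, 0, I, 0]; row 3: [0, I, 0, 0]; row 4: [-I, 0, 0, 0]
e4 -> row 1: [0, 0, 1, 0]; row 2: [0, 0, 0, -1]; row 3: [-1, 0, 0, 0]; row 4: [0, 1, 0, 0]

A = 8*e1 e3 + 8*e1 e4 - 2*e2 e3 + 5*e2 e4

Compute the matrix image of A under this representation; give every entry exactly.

Bivector images (products of the table entries): rho(e1 e3) = rho(e1)rho(e3) = row 1: [0, 0, 0, -I]; row 2: [0, 0, I, 0]; row 3: [0, -I, 0, 0]; row 4: [I, 0, 0, 0]; rho(e1 e4) = rho(e1)rho(e4) = row 1: [0, 0, 1, 0]; row 2: [0, 0, 0, -1]; row 3: [1, 0, 0, 0]; row 4: [0, -1, 0, 0]; rho(e2 e3) = rho(e2)rho(e3) = row 1: [-I, 0, 0, 0]; row 2: [0, I, 0, 0]; row 3: [0, 0, -I, 0]; row 4: [0, 0, 0, I]; rho(e2 e4) = rho(e2)rho(e4) = row 1: [0, 1, 0, 0]; row 2: [-1, 0, 0, 0]; row 3: [0, 0, 0, 1]; row 4: [0, 0, -1, 0].
M = (8)*rho(e1 e3) + (8)*rho(e1 e4) + (-2)*rho(e2 e3) + (5)*rho(e2 e4), summed entrywise:
Answer: row 1: [2*I, 5, 8, -8*I]; row 2: [-5, -2*I, 8*I, -8]; row 3: [8, -8*I, 2*I, 5]; row 4: [8*I, -8, -5, -2*I]


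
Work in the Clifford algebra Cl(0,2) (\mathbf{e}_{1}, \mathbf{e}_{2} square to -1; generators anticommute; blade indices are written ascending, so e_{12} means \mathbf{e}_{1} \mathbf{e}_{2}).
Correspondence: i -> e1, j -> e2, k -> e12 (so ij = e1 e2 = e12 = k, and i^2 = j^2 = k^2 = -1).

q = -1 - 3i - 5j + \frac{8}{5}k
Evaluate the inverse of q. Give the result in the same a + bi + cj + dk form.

In blades: q = -1 - 3 e_{1} - 5 e_{2} + \frac{8}{5} e_{12}.
With qbar = -1 + 3 e_{1} + 5 e_{2} - \frac{8}{5} e_{12} (scalar fixed, mapped units negated), q qbar = \frac{939}{25} (the sum of squared coefficients), so q^-1 = qbar / (\frac{939}{25}) = -\frac{25}{939} + \frac{25}{313} e_{1} + \frac{125}{939} e_{2} - \frac{40}{939} e_{12}; translating back:
Answer: -\frac{25}{939} + \frac{25}{313}i + \frac{125}{939}j - \frac{40}{939}k


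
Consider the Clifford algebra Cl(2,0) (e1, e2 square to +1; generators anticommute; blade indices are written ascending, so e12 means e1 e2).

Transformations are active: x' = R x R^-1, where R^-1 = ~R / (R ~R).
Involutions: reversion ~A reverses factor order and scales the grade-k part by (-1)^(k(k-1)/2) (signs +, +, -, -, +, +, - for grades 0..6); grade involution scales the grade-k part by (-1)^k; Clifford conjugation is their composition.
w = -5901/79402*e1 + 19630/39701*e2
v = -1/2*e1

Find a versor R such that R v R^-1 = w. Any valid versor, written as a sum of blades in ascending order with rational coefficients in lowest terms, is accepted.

Reasoning: v^2 = w^2 = 1/4 since conjugation preserves the quadratic form; R = v + w = -22801/39701*e1 + 19630/39701*e2 is then valid when invertible, keeping its own part and reversing (v - w)/2.
Answer: -22801/39701*e1 + 19630/39701*e2


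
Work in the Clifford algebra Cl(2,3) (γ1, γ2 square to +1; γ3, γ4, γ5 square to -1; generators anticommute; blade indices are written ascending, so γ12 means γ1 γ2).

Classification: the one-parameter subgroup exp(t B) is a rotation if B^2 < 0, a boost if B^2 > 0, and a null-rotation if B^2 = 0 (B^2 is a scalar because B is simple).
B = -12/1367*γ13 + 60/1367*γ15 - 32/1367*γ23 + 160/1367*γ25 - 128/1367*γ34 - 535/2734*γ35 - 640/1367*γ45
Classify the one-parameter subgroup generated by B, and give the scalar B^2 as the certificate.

B^2 term by term: the squares give (-12/1367)^2*(γ13)^2 + (60/1367)^2*(γ15)^2 + (-32/1367)^2*(γ23)^2 + (160/1367)^2*(γ25)^2 + (-128/1367)^2*(γ34)^2 + (-535/2734)^2*(γ35)^2 + (-640/1367)^2*(γ45)^2 = 144/1868689*(+1) + 3600/1868689*(+1) + 1024/1868689*(+1) + 25600/1868689*(+1) + 16384/1868689*(-1) + 286225/7474756*(-1) + 409600/1868689*(-1) = -1/4 (each basis 2-blade squares to minus the product of its generators' squares); cross terms between blades sharing an index anticommute and cancel; the commuting (index-disjoint) pairs give grade-4 terms 2*c*c'*(blade product), which cancel blade by blade — γ1235: 3840/1868689 - 3840/1868689 = 0; γ1345: 15360/1868689 - 15360/1868689 = 0; γ2345: 40960/1868689 - 40960/1868689 = 0 — confirming B is simple. So B^2 = -1/4.
Answer: rotation, certificate B^2 = -1/4. The invariant at work: B^2 = -1/4 is unchanged by conjugation, hence its sign classifies the subgroup whatever basis B is written in.


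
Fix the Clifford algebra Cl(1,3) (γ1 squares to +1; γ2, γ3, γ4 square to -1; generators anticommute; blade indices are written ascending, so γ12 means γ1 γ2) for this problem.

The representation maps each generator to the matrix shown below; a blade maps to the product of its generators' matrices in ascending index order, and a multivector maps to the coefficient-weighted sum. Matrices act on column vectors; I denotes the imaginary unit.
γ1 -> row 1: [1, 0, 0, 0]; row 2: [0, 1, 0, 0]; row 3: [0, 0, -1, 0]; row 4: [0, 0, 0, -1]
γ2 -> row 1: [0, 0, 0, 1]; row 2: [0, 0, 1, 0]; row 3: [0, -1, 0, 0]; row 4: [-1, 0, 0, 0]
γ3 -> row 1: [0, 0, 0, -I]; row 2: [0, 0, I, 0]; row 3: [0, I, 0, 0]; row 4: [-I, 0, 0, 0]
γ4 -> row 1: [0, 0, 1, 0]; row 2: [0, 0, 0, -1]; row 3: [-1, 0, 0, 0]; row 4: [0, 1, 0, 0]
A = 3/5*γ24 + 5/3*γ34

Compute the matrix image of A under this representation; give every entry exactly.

Bivector images (products of the table entries): rho(γ24) = rho(γ2)rho(γ4) = row 1: [0, 1, 0, 0]; row 2: [-1, 0, 0, 0]; row 3: [0, 0, 0, 1]; row 4: [0, 0, -1, 0]; rho(γ34) = rho(γ3)rho(γ4) = row 1: [0, -I, 0, 0]; row 2: [-I, 0, 0, 0]; row 3: [0, 0, 0, -I]; row 4: [0, 0, -I, 0].
M = (3/5)*rho(γ24) + (5/3)*rho(γ34), summed entrywise:
Answer: row 1: [0, 3/5 - 5*I/3, 0, 0]; row 2: [-3/5 - 5*I/3, 0, 0, 0]; row 3: [0, 0, 0, 3/5 - 5*I/3]; row 4: [0, 0, -3/5 - 5*I/3, 0]


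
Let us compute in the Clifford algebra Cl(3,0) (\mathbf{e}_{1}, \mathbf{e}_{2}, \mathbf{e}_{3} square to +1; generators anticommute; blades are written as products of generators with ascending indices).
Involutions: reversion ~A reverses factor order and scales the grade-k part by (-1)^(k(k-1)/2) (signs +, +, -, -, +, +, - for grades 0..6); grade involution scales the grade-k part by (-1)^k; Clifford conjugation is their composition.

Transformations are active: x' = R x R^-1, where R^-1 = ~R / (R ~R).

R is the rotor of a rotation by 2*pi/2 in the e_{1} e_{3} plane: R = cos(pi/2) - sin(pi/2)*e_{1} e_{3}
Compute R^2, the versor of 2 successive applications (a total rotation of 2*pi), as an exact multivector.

Rotor phase runs at HALF the rotation angle; powers of one rotor simply add phase, so after 2 steps in e_{1} e_{3} the phase is 2*pi/2 = \pi and R^2 = cos(\pi) - sin(\pi)*e_{1} e_{3}.
cos(\pi) = -1 and sin(\pi) = 0, so R^2 = -1. The total rotation 2*pi is 1 full turn, so every vector returns to itself, yet the rotor is -1, on the OTHER sheet of the double cover (an odd number of 2*pi turns).
Answer: -1


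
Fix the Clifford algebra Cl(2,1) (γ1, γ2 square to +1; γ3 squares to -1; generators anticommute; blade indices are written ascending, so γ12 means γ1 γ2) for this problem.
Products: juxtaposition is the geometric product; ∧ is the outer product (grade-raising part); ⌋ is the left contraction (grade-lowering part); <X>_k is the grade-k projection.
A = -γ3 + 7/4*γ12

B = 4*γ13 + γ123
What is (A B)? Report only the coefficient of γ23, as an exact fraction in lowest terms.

step 1: -4*γ1 - 7/4*γ3 + γ12 - 7*γ23
Answer: -7


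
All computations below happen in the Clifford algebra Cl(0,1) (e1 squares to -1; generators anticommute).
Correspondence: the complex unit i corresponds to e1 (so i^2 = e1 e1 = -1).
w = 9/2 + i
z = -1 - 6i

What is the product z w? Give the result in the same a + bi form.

In blades: z = -1 - 6*e1, w = 9/2 + e1.
Distribute z over w term by term (generator squares from the signature, products reordered to ascending indices): (-1)*w = -9/2 - e1; (-6*e1)*w = 6 - 27*e1.
Sum: 3/2 - 28*e1; translating back through the correspondence:
Answer: 3/2 - 28i


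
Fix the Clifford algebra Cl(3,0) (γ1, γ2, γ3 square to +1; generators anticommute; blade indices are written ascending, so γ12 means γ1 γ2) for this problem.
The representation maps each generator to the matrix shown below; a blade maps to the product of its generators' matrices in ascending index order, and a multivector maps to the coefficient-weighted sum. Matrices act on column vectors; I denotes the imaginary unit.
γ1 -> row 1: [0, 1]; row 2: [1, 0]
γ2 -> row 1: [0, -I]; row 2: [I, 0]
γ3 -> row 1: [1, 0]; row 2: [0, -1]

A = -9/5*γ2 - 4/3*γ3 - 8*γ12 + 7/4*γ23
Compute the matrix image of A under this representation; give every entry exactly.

Bivector images (products of the table entries): rho(γ12) = rho(γ1)rho(γ2) = row 1: [I, 0]; row 2: [0, -I]; rho(γ23) = rho(γ2)rho(γ3) = row 1: [0, I]; row 2: [I, 0].
M = (-9/5)*rho(γ2) + (-4/3)*rho(γ3) + (-8)*rho(γ12) + (7/4)*rho(γ23), summed entrywise:
Answer: row 1: [-4/3 - 8*I, 71*I/20]; row 2: [-I/20, 4/3 + 8*I]


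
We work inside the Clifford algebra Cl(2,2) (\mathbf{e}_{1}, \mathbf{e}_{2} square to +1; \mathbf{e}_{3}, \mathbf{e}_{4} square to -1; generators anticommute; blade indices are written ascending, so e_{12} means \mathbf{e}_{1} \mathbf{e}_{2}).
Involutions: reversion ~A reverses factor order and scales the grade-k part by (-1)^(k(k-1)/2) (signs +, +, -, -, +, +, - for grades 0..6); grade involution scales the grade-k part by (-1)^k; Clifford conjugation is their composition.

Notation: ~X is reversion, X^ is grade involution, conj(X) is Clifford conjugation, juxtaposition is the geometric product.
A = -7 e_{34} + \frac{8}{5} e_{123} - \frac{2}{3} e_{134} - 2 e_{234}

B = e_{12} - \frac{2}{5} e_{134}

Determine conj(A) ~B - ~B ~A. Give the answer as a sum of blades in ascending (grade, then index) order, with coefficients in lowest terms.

first term: \frac{4}{15} - \frac{14}{5} e_{1} + \frac{8}{5} e_{3} - \frac{4}{5} e_{12} - \frac{16}{25} e_{24} - 2 e_{134} + \frac{2}{3} e_{234} - 7 e_{1234}
second term: -\frac{4}{15} - \frac{14}{5} e_{1} - \frac{8}{5} e_{3} - \frac{4}{5} e_{12} - \frac{16}{25} e_{24} - 2 e_{134} + \frac{2}{3} e_{234} - 7 e_{1234}
Answer: \frac{8}{15} + \frac{16}{5} e_{3}


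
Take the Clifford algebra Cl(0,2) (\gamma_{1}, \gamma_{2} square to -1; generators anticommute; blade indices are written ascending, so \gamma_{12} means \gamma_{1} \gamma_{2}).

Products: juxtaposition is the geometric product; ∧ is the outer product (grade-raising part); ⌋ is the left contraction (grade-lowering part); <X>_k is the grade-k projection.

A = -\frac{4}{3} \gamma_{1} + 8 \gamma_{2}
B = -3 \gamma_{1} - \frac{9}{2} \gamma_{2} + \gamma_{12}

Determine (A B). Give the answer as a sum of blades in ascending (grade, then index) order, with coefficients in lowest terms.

step 1: 32 + 8 \gamma_{1} + \frac{4}{3} \gamma_{2} + 30 \gamma_{12}
Answer: 32 + 8 \gamma_{1} + \frac{4}{3} \gamma_{2} + 30 \gamma_{12}


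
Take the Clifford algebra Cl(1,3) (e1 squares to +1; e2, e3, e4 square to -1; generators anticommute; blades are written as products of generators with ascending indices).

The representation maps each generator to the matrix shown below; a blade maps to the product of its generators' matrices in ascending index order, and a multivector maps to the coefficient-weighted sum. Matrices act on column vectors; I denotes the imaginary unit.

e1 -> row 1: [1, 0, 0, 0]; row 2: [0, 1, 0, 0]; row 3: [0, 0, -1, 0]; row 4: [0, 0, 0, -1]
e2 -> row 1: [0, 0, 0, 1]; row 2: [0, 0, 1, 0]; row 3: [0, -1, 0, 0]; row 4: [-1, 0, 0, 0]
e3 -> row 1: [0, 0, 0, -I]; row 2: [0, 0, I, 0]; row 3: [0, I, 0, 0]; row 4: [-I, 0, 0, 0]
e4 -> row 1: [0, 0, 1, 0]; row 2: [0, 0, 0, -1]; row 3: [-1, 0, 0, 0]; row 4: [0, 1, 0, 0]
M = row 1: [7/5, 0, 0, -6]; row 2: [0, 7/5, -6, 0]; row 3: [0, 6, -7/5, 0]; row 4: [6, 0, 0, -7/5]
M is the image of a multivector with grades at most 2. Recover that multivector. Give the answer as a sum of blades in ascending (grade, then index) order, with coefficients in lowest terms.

Method: the blade images are trace-orthogonal — tr(rho(e_A) rho(e_B)^-1) = 4 if A = B and 0 otherwise — and rho(e_A)^-1 = (e_A)^2 * rho(e_A) with (e_A)^2 = +1 or -1, so the coefficient of e_A in the preimage is (e_A)^2 * tr(M rho(e_A))/4.
Nonzero projections over blades of grade <= 2: e1: (e1)^2 = +1, tr(M rho(e1)) = 28/5, coefficient 7/5; e2: (e2)^2 = -1, tr(M rho(e2)) = 24, coefficient -6. Every other blade of grade <= 2 projects to 0.
Answer: 7/5*e1 - 6*e2


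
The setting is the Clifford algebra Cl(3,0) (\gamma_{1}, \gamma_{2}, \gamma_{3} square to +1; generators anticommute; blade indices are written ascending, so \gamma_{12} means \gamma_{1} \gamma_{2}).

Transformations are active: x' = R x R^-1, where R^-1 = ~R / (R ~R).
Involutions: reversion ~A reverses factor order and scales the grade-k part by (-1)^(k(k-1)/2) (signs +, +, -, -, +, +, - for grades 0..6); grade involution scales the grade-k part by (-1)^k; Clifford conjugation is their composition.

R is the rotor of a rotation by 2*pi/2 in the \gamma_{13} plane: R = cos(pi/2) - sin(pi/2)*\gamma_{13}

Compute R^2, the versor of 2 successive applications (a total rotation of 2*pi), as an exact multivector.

Half-angle bookkeeping: 2 applications in \gamma_{13} add up to rotor phase 2*pi/2 = \pi, so R^2 = cos(\pi) - sin(\pi)*\gamma_{13}.
cos(\pi) = -1 and sin(\pi) = 0, so R^2 = -1. The total rotation 2*pi is 1 full turn, so every vector returns to itself, yet the rotor is -1, on the OTHER sheet of the double cover (an odd number of 2*pi turns).
Answer: -1
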